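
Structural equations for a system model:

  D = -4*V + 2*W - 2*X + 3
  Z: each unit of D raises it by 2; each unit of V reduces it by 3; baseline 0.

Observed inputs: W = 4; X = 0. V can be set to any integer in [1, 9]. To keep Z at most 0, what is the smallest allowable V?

Substituting into the D equation gives D = -4*V + 11.
So Z = -11*V + 22.
Require -11*V + 22 ≤ 0, so V ≥ 2.
The smallest integer in [1, 9] satisfying this is 2.

V = 2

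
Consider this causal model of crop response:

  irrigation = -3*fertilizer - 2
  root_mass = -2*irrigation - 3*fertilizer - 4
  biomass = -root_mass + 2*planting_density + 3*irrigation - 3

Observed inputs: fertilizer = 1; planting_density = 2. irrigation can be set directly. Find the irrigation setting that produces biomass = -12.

irrigation = -4

Intervening on irrigation fixes its value directly, overriding its dependence on fertilizer.
Substituting into the root_mass equation gives root_mass = -2*irrigation - 7.
Substituting into the biomass equation gives biomass = 5*irrigation + 8.
Solve 5*irrigation + 8 = -12: irrigation = (-12 - 8) / 5 = -4.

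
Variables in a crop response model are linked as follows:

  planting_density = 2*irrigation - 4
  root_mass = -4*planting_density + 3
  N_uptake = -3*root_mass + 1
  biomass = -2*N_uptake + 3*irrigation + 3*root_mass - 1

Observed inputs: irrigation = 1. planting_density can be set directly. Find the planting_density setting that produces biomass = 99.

Intervening on planting_density fixes its value directly, overriding its dependence on irrigation.
Substituting into the N_uptake equation gives N_uptake = 12*planting_density - 8.
So biomass = -36*planting_density + 27.
Solve -36*planting_density + 27 = 99: planting_density = (99 - 27) / -36 = -2.

planting_density = -2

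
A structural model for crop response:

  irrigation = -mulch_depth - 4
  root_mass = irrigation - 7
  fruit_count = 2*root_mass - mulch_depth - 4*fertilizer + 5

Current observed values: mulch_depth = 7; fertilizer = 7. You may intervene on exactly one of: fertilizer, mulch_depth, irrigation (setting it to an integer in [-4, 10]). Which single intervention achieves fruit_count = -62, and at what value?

Intervening on fertilizer: with other inputs at their observed values, fruit_count = -4*fertilizer - 38. Solving for -62 gives fertilizer = 6, within [-4, 10].
Intervening on mulch_depth: fruit_count = -3*mulch_depth - 45. Reaching -62 requires mulch_depth = 17/3, not an integer.
Intervening on irrigation: fruit_count = 2*irrigation - 44. Reaching -62 requires irrigation = -9, outside [-4, 10].

set fertilizer = 6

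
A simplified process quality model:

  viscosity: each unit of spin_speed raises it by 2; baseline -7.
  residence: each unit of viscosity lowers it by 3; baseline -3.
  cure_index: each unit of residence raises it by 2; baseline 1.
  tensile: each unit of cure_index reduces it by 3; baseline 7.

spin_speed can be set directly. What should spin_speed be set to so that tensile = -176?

Substituting into the residence equation gives residence = -6*spin_speed + 18.
Substituting into the cure_index equation gives cure_index = -12*spin_speed + 37.
tensile becomes 36*spin_speed - 104.
Solve 36*spin_speed - 104 = -176: spin_speed = (-176 + 104) / 36 = -2.

spin_speed = -2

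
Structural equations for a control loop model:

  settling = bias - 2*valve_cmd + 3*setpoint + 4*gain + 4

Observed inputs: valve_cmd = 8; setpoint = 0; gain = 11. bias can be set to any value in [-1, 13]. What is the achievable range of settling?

Substituting into the settling equation gives settling = bias + 32.
Linear in bias, so extremes are at the endpoints: bias = -1 gives settling = 31; bias = 13 gives settling = 45.

31 to 45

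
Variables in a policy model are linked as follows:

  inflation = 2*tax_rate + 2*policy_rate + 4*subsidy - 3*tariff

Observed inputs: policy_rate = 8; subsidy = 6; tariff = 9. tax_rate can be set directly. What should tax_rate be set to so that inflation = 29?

tax_rate = 8

Substituting into the inflation equation gives inflation = 2*tax_rate + 13.
Solve 2*tax_rate + 13 = 29: tax_rate = (29 - 13) / 2 = 8.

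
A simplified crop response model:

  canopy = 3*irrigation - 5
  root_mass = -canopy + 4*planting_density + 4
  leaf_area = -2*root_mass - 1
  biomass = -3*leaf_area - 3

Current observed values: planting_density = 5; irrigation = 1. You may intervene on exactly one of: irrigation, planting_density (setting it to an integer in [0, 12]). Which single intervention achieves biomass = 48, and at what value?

Intervening on irrigation: with other inputs at their observed values, biomass = -18*irrigation + 174. Solving for 48 gives irrigation = 7, within [0, 12].
Intervening on planting_density: biomass = 24*planting_density + 36. Reaching 48 requires planting_density = 1/2, not an integer.

set irrigation = 7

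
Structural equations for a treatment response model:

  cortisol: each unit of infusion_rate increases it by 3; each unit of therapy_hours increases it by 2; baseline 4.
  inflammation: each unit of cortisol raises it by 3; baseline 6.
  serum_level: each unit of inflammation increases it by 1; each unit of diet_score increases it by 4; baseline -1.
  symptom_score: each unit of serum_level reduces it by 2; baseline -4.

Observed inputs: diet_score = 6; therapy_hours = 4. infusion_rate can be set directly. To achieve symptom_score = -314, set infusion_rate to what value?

infusion_rate = 10

Substituting into the cortisol equation gives cortisol = 3*infusion_rate + 12.
Substituting into the inflammation equation gives inflammation = 9*infusion_rate + 42.
Substituting into the serum_level equation gives serum_level = 9*infusion_rate + 65.
Substituting into the symptom_score equation gives symptom_score = -18*infusion_rate - 134.
Solve -18*infusion_rate - 134 = -314: infusion_rate = (-314 + 134) / -18 = 10.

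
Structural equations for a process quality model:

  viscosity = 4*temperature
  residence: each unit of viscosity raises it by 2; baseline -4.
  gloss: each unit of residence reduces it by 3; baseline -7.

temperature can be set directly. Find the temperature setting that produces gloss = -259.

temperature = 11

Substituting into the residence equation gives residence = 8*temperature - 4.
Substituting into the gloss equation gives gloss = -24*temperature + 5.
Solve -24*temperature + 5 = -259: temperature = (-259 - 5) / -24 = 11.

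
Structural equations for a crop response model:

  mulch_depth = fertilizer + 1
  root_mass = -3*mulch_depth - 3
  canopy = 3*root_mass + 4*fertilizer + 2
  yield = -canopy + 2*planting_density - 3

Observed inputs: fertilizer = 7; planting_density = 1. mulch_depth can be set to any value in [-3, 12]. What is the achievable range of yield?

Intervening on mulch_depth fixes its value directly, overriding its dependence on fertilizer.
Substituting into the canopy equation gives canopy = -9*mulch_depth + 21.
Substituting into the yield equation gives yield = 9*mulch_depth - 22.
Linear in mulch_depth, so extremes are at the endpoints: mulch_depth = -3 gives yield = -49; mulch_depth = 12 gives yield = 86.

-49 to 86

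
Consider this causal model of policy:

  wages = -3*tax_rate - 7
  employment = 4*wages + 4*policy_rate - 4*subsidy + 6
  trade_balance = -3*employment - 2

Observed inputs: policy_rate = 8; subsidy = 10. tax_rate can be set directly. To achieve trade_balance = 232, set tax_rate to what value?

tax_rate = 4

Substituting into the employment equation gives employment = -12*tax_rate - 30.
Substituting into the trade_balance equation gives trade_balance = 36*tax_rate + 88.
Solve 36*tax_rate + 88 = 232: tax_rate = (232 - 88) / 36 = 4.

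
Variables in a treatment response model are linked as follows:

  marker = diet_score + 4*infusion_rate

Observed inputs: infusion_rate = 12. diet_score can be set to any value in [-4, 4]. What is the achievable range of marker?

Substituting into the marker equation gives marker = diet_score + 48.
Linear in diet_score, so extremes are at the endpoints: diet_score = -4 gives marker = 44; diet_score = 4 gives marker = 52.

44 to 52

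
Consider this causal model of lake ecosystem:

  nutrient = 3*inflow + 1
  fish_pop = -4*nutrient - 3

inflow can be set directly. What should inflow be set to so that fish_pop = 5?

inflow = -1

Substituting into the fish_pop equation gives fish_pop = -12*inflow - 7.
Solve -12*inflow - 7 = 5: inflow = (5 + 7) / -12 = -1.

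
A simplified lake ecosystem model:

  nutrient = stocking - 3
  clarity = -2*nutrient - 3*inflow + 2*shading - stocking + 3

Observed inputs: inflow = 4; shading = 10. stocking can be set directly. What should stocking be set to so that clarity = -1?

Substituting into the clarity equation gives clarity = -3*stocking + 17.
Solve -3*stocking + 17 = -1: stocking = (-1 - 17) / -3 = 6.

stocking = 6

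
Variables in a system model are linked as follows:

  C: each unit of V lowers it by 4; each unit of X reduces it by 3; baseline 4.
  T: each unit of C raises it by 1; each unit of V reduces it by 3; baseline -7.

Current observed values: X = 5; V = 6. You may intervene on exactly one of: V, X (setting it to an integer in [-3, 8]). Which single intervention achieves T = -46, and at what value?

Intervening on V: with other inputs at their observed values, T = -7*V - 18. Solving for -46 gives V = 4, within [-3, 8].
Intervening on X: T = -3*X - 45. Reaching -46 requires X = 1/3, not an integer.

set V = 4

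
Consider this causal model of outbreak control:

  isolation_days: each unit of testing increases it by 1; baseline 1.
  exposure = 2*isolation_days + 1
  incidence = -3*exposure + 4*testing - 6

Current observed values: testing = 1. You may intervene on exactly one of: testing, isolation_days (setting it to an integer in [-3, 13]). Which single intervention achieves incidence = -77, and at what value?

set isolation_days = 12

Intervening on testing: incidence = -2*testing - 15. Reaching -77 requires testing = 31, outside [-3, 13].
Intervening on isolation_days: with other inputs at their observed values, incidence = -6*isolation_days - 5. Solving for -77 gives isolation_days = 12, within [-3, 13].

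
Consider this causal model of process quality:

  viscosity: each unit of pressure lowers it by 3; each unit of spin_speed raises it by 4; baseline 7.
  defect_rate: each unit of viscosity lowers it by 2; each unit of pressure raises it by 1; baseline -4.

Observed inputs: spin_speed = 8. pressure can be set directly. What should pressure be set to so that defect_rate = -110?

pressure = -4

Substituting into the viscosity equation gives viscosity = -3*pressure + 39.
defect_rate becomes 7*pressure - 82.
Solve 7*pressure - 82 = -110: pressure = (-110 + 82) / 7 = -4.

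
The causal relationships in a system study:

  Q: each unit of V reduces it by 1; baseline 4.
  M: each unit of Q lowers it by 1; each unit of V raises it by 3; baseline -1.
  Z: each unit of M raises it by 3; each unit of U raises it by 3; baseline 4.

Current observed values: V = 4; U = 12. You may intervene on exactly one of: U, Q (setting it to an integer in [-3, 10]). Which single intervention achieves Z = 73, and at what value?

Intervening on U: Z = 3*U + 37. Reaching 73 requires U = 12, outside [-3, 10].
Intervening on Q: with other inputs at their observed values, Z = -3*Q + 73. Solving for 73 gives Q = 0, within [-3, 10].

set Q = 0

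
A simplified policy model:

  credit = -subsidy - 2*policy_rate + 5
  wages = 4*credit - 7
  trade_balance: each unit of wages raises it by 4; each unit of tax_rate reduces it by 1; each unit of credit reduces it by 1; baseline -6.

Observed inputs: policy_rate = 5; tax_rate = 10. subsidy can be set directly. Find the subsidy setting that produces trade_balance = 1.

subsidy = -8

Substituting into the credit equation gives credit = -subsidy - 5.
Substituting into the wages equation gives wages = -4*subsidy - 27.
This gives trade_balance = -15*subsidy - 119.
Solve -15*subsidy - 119 = 1: subsidy = (1 + 119) / -15 = -8.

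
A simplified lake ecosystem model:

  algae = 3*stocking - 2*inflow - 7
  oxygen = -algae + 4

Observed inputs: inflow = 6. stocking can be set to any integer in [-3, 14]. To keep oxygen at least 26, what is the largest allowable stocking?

Substituting into the algae equation gives algae = 3*stocking - 19.
Substituting into the oxygen equation gives oxygen = -3*stocking + 23.
Require -3*stocking + 23 ≥ 26, so stocking ≤ -1.
The largest integer in [-3, 14] satisfying this is -1.

stocking = -1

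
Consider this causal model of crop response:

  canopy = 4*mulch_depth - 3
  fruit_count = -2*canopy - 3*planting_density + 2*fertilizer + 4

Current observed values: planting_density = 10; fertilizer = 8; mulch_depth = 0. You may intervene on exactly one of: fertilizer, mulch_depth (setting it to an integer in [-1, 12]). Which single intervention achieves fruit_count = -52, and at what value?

Intervening on fertilizer: fruit_count = 2*fertilizer - 20. Reaching -52 requires fertilizer = -16, outside [-1, 12].
Intervening on mulch_depth: with other inputs at their observed values, fruit_count = -8*mulch_depth - 4. Solving for -52 gives mulch_depth = 6, within [-1, 12].

set mulch_depth = 6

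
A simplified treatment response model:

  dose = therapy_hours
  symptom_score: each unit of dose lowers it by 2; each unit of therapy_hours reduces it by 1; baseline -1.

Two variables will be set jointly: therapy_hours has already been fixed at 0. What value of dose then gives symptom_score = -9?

With therapy_hours held at 0:
Intervening on dose fixes its value directly, overriding its dependence on therapy_hours.
Substituting into the symptom_score equation gives symptom_score = -2*dose - 1.
Solve -2*dose - 1 = -9: dose = (-9 + 1) / -2 = 4.

dose = 4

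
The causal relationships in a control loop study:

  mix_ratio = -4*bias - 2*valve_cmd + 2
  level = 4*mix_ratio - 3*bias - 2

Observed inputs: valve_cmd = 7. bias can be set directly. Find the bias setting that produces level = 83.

bias = -7

Substituting into the mix_ratio equation gives mix_ratio = -4*bias - 12.
level becomes -19*bias - 50.
Solve -19*bias - 50 = 83: bias = (83 + 50) / -19 = -7.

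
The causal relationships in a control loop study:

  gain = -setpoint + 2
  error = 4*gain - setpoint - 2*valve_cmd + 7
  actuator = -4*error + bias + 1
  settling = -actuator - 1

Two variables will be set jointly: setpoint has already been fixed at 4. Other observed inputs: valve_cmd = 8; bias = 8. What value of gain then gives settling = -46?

With setpoint held at 4:
Intervening on gain fixes its value directly, overriding its dependence on setpoint.
Substituting into the error equation gives error = 4*gain - 13.
This gives actuator = -16*gain + 61.
Substituting into the settling equation gives settling = 16*gain - 62.
Solve 16*gain - 62 = -46: gain = (-46 + 62) / 16 = 1.

gain = 1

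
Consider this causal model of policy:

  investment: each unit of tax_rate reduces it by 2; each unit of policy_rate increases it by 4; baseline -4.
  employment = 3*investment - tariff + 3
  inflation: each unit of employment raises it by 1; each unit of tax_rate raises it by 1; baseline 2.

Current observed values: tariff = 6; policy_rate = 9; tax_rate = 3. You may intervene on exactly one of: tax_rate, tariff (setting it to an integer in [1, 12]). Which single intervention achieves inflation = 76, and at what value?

Intervening on tax_rate: inflation = -5*tax_rate + 95. Reaching 76 requires tax_rate = 19/5, not an integer.
Intervening on tariff: with other inputs at their observed values, inflation = -tariff + 86. Solving for 76 gives tariff = 10, within [1, 12].

set tariff = 10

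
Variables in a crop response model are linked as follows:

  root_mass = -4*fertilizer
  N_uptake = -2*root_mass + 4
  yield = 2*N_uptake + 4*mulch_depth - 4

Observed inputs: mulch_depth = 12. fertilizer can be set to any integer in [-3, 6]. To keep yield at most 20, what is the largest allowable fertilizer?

fertilizer = -2

Substituting into the N_uptake equation gives N_uptake = 8*fertilizer + 4.
Substituting into the yield equation gives yield = 16*fertilizer + 52.
Require 16*fertilizer + 52 ≤ 20, so fertilizer ≤ -2.
The largest integer in [-3, 6] satisfying this is -2.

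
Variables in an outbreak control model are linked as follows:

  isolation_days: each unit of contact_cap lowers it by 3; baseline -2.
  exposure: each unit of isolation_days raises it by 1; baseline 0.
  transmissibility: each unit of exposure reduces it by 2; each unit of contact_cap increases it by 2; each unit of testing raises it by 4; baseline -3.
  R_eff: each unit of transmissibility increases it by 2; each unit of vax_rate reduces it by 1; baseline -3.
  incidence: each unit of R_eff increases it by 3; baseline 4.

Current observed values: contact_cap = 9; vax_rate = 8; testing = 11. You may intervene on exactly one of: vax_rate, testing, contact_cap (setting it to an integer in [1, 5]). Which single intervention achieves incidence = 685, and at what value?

Intervening on vax_rate: with other inputs at their observed values, incidence = -3*vax_rate + 697. Solving for 685 gives vax_rate = 4, within [1, 5].
Intervening on testing: incidence = 24*testing + 409. Reaching 685 requires testing = 23/2, not an integer.
Intervening on contact_cap: incidence = 48*contact_cap + 241. Reaching 685 requires contact_cap = 37/4, not an integer.

set vax_rate = 4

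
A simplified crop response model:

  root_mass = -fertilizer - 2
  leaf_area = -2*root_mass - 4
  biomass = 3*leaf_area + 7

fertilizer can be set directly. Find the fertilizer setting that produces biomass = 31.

Substituting into the leaf_area equation gives leaf_area = 2*fertilizer.
So biomass = 6*fertilizer + 7.
Solve 6*fertilizer + 7 = 31: fertilizer = (31 - 7) / 6 = 4.

fertilizer = 4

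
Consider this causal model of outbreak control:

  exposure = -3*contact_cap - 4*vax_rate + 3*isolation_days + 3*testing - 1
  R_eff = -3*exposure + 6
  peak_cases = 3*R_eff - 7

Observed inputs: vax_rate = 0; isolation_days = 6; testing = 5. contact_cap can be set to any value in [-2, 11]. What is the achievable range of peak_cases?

-331 to 20

Substituting into the exposure equation gives exposure = -3*contact_cap + 32.
Substituting into the R_eff equation gives R_eff = 9*contact_cap - 90.
Substituting into the peak_cases equation gives peak_cases = 27*contact_cap - 277.
Linear in contact_cap, so extremes are at the endpoints: contact_cap = -2 gives peak_cases = -331; contact_cap = 11 gives peak_cases = 20.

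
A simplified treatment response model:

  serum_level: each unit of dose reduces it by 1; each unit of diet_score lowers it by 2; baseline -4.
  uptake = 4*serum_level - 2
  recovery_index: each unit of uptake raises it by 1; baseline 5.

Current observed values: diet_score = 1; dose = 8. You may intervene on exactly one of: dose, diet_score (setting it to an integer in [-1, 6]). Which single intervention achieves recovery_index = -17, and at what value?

set dose = -1

Intervening on dose: with other inputs at their observed values, recovery_index = -4*dose - 21. Solving for -17 gives dose = -1, within [-1, 6].
Intervening on diet_score: recovery_index = -8*diet_score - 45. Reaching -17 requires diet_score = -7/2, not an integer.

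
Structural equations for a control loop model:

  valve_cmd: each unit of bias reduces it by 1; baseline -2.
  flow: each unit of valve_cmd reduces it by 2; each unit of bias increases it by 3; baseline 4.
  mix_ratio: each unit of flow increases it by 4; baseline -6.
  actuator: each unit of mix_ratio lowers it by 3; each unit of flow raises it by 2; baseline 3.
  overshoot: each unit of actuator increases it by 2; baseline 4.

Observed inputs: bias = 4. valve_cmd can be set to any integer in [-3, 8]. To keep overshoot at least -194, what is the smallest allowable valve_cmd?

Intervening on valve_cmd fixes its value directly, overriding its dependence on bias.
Substituting into the flow equation gives flow = -2*valve_cmd + 16.
This gives mix_ratio = -8*valve_cmd + 58.
Substituting into the actuator equation gives actuator = 20*valve_cmd - 139.
This gives overshoot = 40*valve_cmd - 274.
Require 40*valve_cmd - 274 ≥ -194, so valve_cmd ≥ 2.
The smallest integer in [-3, 8] satisfying this is 2.

valve_cmd = 2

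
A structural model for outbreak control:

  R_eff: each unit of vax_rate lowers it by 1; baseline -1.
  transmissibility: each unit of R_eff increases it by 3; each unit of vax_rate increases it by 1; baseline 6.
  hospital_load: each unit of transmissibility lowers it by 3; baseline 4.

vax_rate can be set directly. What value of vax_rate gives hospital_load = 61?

vax_rate = 11

Substituting into the transmissibility equation gives transmissibility = -2*vax_rate + 3.
Substituting into the hospital_load equation gives hospital_load = 6*vax_rate - 5.
Solve 6*vax_rate - 5 = 61: vax_rate = (61 + 5) / 6 = 11.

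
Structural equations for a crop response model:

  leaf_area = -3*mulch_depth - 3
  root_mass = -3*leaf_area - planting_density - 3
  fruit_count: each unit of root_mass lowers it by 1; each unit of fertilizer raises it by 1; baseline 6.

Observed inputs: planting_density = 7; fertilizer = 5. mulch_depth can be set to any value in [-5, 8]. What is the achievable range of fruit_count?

Substituting into the root_mass equation gives root_mass = 9*mulch_depth - 1.
So fruit_count = -9*mulch_depth + 12.
Linear in mulch_depth, so extremes are at the endpoints: mulch_depth = -5 gives fruit_count = 57; mulch_depth = 8 gives fruit_count = -60.

-60 to 57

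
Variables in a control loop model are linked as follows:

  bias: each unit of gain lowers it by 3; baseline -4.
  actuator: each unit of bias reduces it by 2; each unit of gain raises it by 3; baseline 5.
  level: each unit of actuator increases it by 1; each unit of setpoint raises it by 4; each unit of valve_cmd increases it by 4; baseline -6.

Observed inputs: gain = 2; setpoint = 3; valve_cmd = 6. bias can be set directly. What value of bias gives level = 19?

bias = 11

Intervening on bias fixes its value directly, overriding its dependence on gain.
Substituting into the actuator equation gives actuator = -2*bias + 11.
So level = -2*bias + 41.
Solve -2*bias + 41 = 19: bias = (19 - 41) / -2 = 11.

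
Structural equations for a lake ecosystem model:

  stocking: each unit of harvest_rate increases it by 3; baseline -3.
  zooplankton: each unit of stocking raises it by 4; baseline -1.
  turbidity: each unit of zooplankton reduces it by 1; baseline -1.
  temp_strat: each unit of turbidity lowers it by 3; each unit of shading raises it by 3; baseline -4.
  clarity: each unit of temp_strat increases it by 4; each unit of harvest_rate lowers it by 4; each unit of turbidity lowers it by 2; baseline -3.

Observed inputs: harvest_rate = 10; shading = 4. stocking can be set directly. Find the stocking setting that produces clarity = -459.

stocking = -8

Intervening on stocking fixes its value directly, overriding its dependence on harvest_rate.
Substituting into the turbidity equation gives turbidity = -4*stocking.
temp_strat becomes 12*stocking + 8.
So clarity = 56*stocking - 11.
Solve 56*stocking - 11 = -459: stocking = (-459 + 11) / 56 = -8.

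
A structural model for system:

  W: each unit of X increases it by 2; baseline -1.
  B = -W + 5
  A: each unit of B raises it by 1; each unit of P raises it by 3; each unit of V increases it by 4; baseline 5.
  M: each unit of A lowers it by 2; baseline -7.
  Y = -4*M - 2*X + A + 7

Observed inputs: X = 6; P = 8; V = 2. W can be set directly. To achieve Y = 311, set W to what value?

W = 10

Intervening on W fixes its value directly, overriding its dependence on X.
Substituting into the A equation gives A = -W + 42.
So M = 2*W - 91.
So Y = -9*W + 401.
Solve -9*W + 401 = 311: W = (311 - 401) / -9 = 10.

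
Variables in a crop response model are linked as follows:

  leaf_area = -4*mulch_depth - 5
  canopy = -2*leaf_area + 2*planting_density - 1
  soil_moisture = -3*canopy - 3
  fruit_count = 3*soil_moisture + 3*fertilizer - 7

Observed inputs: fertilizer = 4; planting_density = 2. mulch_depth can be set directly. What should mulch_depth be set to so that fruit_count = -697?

mulch_depth = 8

Substituting into the canopy equation gives canopy = 8*mulch_depth + 13.
Substituting into the soil_moisture equation gives soil_moisture = -24*mulch_depth - 42.
Substituting into the fruit_count equation gives fruit_count = -72*mulch_depth - 121.
Solve -72*mulch_depth - 121 = -697: mulch_depth = (-697 + 121) / -72 = 8.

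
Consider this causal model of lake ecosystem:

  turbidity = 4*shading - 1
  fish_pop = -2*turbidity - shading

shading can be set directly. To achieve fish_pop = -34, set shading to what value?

Substituting into the fish_pop equation gives fish_pop = -9*shading + 2.
Solve -9*shading + 2 = -34: shading = (-34 - 2) / -9 = 4.

shading = 4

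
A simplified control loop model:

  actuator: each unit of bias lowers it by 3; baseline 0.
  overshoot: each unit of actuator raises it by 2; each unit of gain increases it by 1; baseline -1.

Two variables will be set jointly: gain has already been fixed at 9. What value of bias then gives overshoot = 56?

bias = -8

With gain held at 9:
Substituting into the overshoot equation gives overshoot = -6*bias + 8.
Solve -6*bias + 8 = 56: bias = (56 - 8) / -6 = -8.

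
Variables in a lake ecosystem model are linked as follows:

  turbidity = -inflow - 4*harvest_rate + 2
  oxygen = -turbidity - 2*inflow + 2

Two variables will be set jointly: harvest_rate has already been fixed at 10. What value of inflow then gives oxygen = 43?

inflow = -3

With harvest_rate held at 10:
Substituting into the turbidity equation gives turbidity = -inflow - 38.
oxygen becomes -inflow + 40.
Solve -inflow + 40 = 43: inflow = (43 - 40) / -1 = -3.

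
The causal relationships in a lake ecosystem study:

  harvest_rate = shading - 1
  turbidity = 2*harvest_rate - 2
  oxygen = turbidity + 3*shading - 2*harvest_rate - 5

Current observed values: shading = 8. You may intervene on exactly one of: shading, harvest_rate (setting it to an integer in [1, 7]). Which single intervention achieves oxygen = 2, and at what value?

Intervening on shading: with other inputs at their observed values, oxygen = 3*shading - 7. Solving for 2 gives shading = 3, within [1, 7].
Intervening on harvest_rate: the paths from harvest_rate to oxygen cancel (net effect zero), leaving oxygen = 17; 2 is unreachable this way.

set shading = 3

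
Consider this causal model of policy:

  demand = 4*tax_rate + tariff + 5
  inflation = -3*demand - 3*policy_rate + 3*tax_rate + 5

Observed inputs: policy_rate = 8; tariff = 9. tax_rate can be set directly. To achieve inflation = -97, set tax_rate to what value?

Substituting into the demand equation gives demand = 4*tax_rate + 14.
inflation becomes -9*tax_rate - 61.
Solve -9*tax_rate - 61 = -97: tax_rate = (-97 + 61) / -9 = 4.

tax_rate = 4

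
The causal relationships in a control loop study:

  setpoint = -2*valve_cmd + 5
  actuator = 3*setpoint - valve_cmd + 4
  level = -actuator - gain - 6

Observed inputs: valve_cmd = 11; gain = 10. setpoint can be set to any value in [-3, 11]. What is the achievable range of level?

Intervening on setpoint fixes its value directly, overriding its dependence on valve_cmd.
Substituting into the actuator equation gives actuator = 3*setpoint - 7.
Substituting into the level equation gives level = -3*setpoint - 9.
Linear in setpoint, so extremes are at the endpoints: setpoint = -3 gives level = 0; setpoint = 11 gives level = -42.

-42 to 0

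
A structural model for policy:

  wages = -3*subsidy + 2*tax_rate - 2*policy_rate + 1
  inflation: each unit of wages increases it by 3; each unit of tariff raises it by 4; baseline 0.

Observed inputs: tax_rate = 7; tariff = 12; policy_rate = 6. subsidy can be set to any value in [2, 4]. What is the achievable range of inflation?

21 to 39

Substituting into the wages equation gives wages = -3*subsidy + 3.
Substituting into the inflation equation gives inflation = -9*subsidy + 57.
Linear in subsidy, so extremes are at the endpoints: subsidy = 2 gives inflation = 39; subsidy = 4 gives inflation = 21.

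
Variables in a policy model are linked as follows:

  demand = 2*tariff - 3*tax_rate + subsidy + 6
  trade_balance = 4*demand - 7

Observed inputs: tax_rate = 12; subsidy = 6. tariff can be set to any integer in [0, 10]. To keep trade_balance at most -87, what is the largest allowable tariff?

Substituting into the demand equation gives demand = 2*tariff - 24.
Substituting into the trade_balance equation gives trade_balance = 8*tariff - 103.
Require 8*tariff - 103 ≤ -87, so tariff ≤ 2.
The largest integer in [0, 10] satisfying this is 2.

tariff = 2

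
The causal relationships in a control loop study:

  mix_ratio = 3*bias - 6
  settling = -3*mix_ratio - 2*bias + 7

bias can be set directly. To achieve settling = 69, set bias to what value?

Substituting into the settling equation gives settling = -11*bias + 25.
Solve -11*bias + 25 = 69: bias = (69 - 25) / -11 = -4.

bias = -4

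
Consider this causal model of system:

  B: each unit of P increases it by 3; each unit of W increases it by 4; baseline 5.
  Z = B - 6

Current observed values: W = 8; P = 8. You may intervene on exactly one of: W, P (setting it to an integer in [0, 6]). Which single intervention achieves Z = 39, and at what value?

set W = 4

Intervening on W: with other inputs at their observed values, Z = 4*W + 23. Solving for 39 gives W = 4, within [0, 6].
Intervening on P: Z = 3*P + 31. Reaching 39 requires P = 8/3, not an integer.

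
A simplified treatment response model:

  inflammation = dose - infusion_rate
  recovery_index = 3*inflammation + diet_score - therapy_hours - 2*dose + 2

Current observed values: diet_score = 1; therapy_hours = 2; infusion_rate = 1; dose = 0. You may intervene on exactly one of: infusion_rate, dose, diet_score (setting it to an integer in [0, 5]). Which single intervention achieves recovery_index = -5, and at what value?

Intervening on infusion_rate: with other inputs at their observed values, recovery_index = -3*infusion_rate + 1. Solving for -5 gives infusion_rate = 2, within [0, 5].
Intervening on dose: recovery_index = dose - 2. Reaching -5 requires dose = -3, outside [0, 5].
Intervening on diet_score: recovery_index = diet_score - 3. Reaching -5 requires diet_score = -2, outside [0, 5].

set infusion_rate = 2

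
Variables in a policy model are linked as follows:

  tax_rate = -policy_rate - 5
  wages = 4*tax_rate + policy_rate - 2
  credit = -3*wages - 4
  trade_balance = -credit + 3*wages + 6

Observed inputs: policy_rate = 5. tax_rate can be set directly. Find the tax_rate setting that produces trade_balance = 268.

tax_rate = 10

Intervening on tax_rate fixes its value directly, overriding its dependence on policy_rate.
Substituting into the wages equation gives wages = 4*tax_rate + 3.
Substituting into the credit equation gives credit = -12*tax_rate - 13.
This gives trade_balance = 24*tax_rate + 28.
Solve 24*tax_rate + 28 = 268: tax_rate = (268 - 28) / 24 = 10.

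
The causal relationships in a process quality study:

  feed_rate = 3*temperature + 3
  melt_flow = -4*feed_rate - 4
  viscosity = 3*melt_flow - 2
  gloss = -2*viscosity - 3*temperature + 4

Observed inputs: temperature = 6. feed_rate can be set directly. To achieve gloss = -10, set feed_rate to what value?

feed_rate = -1

Intervening on feed_rate fixes its value directly, overriding its dependence on temperature.
Substituting into the viscosity equation gives viscosity = -12*feed_rate - 14.
Substituting into the gloss equation gives gloss = 24*feed_rate + 14.
Solve 24*feed_rate + 14 = -10: feed_rate = (-10 - 14) / 24 = -1.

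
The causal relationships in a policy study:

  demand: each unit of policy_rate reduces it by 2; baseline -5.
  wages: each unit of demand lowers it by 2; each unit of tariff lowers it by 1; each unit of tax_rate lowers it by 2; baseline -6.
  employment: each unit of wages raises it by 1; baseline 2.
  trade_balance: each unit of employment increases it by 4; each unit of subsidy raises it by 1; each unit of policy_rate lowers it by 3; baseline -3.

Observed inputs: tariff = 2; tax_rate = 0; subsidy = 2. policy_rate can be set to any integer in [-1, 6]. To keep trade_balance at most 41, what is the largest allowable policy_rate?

Substituting into the wages equation gives wages = 4*policy_rate + 2.
Substituting into the employment equation gives employment = 4*policy_rate + 4.
Substituting into the trade_balance equation gives trade_balance = 13*policy_rate + 15.
Require 13*policy_rate + 15 ≤ 41, so policy_rate ≤ 2.
The largest integer in [-1, 6] satisfying this is 2.

policy_rate = 2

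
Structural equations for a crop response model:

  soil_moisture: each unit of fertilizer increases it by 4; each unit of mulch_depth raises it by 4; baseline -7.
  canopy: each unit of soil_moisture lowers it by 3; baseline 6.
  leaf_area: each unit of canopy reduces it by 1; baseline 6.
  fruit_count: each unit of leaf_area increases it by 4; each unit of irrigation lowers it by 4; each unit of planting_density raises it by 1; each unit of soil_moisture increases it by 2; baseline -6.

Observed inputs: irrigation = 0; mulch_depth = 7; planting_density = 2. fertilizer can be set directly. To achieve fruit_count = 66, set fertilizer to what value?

fertilizer = -4

Substituting into the soil_moisture equation gives soil_moisture = 4*fertilizer + 21.
Substituting into the canopy equation gives canopy = -12*fertilizer - 57.
This gives leaf_area = 12*fertilizer + 63.
fruit_count becomes 56*fertilizer + 290.
Solve 56*fertilizer + 290 = 66: fertilizer = (66 - 290) / 56 = -4.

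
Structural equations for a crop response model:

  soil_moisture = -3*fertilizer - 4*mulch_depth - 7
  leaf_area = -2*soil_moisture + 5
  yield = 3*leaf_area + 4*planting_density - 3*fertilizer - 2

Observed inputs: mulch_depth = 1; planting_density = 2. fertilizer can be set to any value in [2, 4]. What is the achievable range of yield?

Substituting into the soil_moisture equation gives soil_moisture = -3*fertilizer - 11.
Substituting into the leaf_area equation gives leaf_area = 6*fertilizer + 27.
This gives yield = 15*fertilizer + 87.
Linear in fertilizer, so extremes are at the endpoints: fertilizer = 2 gives yield = 117; fertilizer = 4 gives yield = 147.

117 to 147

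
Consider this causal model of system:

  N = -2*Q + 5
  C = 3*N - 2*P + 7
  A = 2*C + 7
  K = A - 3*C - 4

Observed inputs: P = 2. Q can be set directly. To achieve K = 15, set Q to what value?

Substituting into the C equation gives C = -6*Q + 18.
A becomes -12*Q + 43.
Substituting into the K equation gives K = 6*Q - 15.
Solve 6*Q - 15 = 15: Q = (15 + 15) / 6 = 5.

Q = 5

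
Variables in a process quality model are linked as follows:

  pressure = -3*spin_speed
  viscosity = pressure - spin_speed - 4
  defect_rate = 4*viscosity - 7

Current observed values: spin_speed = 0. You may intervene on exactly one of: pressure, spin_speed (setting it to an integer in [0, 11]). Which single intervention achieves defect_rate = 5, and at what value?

Intervening on pressure: with other inputs at their observed values, defect_rate = 4*pressure - 23. Solving for 5 gives pressure = 7, within [0, 11].
Intervening on spin_speed: defect_rate = -16*spin_speed - 23. Reaching 5 requires spin_speed = -7/4, not an integer.

set pressure = 7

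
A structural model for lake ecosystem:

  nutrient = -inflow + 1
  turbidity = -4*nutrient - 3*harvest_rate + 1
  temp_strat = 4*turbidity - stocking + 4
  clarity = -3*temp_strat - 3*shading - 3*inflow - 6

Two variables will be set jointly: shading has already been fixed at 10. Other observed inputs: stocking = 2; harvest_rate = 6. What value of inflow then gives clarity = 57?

With shading held at 10:
Substituting into the turbidity equation gives turbidity = 4*inflow - 21.
Substituting into the temp_strat equation gives temp_strat = 16*inflow - 82.
clarity becomes -51*inflow + 210.
Solve -51*inflow + 210 = 57: inflow = (57 - 210) / -51 = 3.

inflow = 3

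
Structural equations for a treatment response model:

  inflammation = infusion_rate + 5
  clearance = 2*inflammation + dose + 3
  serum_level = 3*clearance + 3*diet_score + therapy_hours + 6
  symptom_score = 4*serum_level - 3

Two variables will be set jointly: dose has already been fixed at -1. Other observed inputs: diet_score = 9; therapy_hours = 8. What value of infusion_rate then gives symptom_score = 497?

infusion_rate = 8

With dose held at -1:
Substituting into the clearance equation gives clearance = 2*infusion_rate + 12.
Substituting into the serum_level equation gives serum_level = 6*infusion_rate + 77.
Substituting into the symptom_score equation gives symptom_score = 24*infusion_rate + 305.
Solve 24*infusion_rate + 305 = 497: infusion_rate = (497 - 305) / 24 = 8.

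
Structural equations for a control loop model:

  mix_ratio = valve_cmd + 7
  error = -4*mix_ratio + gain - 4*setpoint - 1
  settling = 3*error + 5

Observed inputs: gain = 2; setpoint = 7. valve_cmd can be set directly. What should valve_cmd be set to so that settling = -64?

valve_cmd = -8

Substituting into the error equation gives error = -4*valve_cmd - 55.
This gives settling = -12*valve_cmd - 160.
Solve -12*valve_cmd - 160 = -64: valve_cmd = (-64 + 160) / -12 = -8.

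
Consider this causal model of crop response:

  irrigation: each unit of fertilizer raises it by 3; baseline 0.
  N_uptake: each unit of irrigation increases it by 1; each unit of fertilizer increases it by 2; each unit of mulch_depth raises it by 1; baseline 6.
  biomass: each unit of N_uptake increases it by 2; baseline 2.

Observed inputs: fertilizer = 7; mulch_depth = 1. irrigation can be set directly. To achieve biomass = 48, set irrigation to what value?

irrigation = 2

Intervening on irrigation fixes its value directly, overriding its dependence on fertilizer.
Substituting into the N_uptake equation gives N_uptake = irrigation + 21.
This gives biomass = 2*irrigation + 44.
Solve 2*irrigation + 44 = 48: irrigation = (48 - 44) / 2 = 2.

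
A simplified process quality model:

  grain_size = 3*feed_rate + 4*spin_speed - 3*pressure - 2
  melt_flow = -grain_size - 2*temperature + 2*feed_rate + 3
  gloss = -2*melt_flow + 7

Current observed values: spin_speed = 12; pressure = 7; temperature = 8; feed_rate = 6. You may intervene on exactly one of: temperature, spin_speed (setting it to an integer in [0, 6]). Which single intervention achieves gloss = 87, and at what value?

Intervening on temperature: with other inputs at their observed values, gloss = 4*temperature + 63. Solving for 87 gives temperature = 6, within [0, 6].
Intervening on spin_speed: gloss = 8*spin_speed - 1. Reaching 87 requires spin_speed = 11, outside [0, 6].

set temperature = 6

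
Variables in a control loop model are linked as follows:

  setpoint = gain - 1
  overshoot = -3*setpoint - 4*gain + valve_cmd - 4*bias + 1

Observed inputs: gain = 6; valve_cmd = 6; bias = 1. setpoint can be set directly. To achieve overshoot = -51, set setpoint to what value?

setpoint = 10

Intervening on setpoint fixes its value directly, overriding its dependence on gain.
Substituting into the overshoot equation gives overshoot = -3*setpoint - 21.
Solve -3*setpoint - 21 = -51: setpoint = (-51 + 21) / -3 = 10.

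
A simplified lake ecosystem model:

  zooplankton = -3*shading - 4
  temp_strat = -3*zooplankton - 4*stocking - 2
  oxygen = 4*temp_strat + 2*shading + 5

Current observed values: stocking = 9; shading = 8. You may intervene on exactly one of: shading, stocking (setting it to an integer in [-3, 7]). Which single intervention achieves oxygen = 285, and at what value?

set stocking = 4

Intervening on shading: oxygen = 38*shading - 99. Reaching 285 requires shading = 192/19, not an integer.
Intervening on stocking: with other inputs at their observed values, oxygen = -16*stocking + 349. Solving for 285 gives stocking = 4, within [-3, 7].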